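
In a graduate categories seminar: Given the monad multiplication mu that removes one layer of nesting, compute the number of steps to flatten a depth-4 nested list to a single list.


Each application of mu: T^2 -> T removes one layer of nesting.
Starting at depth 4 (i.e., T^4(X)), we need to reach T(X).
Number of mu applications = 4 - 1 = 3

3


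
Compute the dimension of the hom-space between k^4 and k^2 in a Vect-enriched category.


In Vect-enriched categories, Hom(k^n, k^m) is the space of m x n matrices.
dim(Hom(k^4, k^2)) = 2 * 4 = 8

8


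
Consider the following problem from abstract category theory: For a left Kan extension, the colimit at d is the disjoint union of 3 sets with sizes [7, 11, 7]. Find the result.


Pointwise, the left Kan extension (Lan_F H)(d) is the colimit, indexed
by the comma category (F downarrow d), of H composed with the
projection (F downarrow d) -> C. Here that colimit is given
as a coproduct (disjoint union) of sets, so its cardinality is the
sum of the sizes of the summands.
Coproduct of sets with sizes: 7 + 11 + 7
= 25

25


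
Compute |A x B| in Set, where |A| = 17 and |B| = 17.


In Set, the product A x B is the Cartesian product.
By the universal property, |A x B| = |A| * |B|.
|A x B| = 17 * 17 = 289

289


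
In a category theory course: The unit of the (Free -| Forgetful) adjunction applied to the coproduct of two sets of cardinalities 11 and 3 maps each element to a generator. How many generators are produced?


The unit eta_X: X -> U(F(X)) of the Free-Forgetful adjunction
maps each element of X to a generator of F(X). For X = S + T (disjoint
union in Set), |S + T| = |S| + |T|.
Total mappings = 11 + 3 = 14.

14


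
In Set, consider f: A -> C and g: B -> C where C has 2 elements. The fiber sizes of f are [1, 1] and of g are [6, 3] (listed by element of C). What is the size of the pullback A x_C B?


The pullback A x_C B consists of pairs (a, b) with f(a) = g(b).
For each element c in C, the fiber product has |f^-1(c)| * |g^-1(c)| elements.
Summing over C: 1 * 6 + 1 * 3
= 6 + 3 = 9

9


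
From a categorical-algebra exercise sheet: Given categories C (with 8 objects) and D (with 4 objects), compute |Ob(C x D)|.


The product category C x D has objects that are pairs (c, d).
Number of pairs = |Ob(C)| * |Ob(D)| = 8 * 4 = 32

32


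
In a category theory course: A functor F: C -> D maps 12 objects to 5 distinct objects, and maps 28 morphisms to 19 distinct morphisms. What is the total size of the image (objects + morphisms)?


The image of F consists of distinct objects and distinct morphisms.
|Im(F)| on objects = 5
|Im(F)| on morphisms = 19
Total image cardinality = 5 + 19 = 24

24


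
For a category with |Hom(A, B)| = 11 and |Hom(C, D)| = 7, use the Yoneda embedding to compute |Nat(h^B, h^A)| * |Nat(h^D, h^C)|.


By the Yoneda lemma, Nat(h^B, h^A) is isomorphic to Hom(A, B),
so |Nat(h^B, h^A)| = |Hom(A, B)| and |Nat(h^D, h^C)| = |Hom(C, D)|.
|Hom(A, B)| = 11, |Hom(C, D)| = 7.
|Nat(h^B, h^A) x Nat(h^D, h^C)| = 11 * 7 = 77

77


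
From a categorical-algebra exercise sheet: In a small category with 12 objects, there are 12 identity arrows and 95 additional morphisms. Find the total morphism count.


Each object has an identity morphism, giving 12 identities.
Adding the 95 non-identity morphisms:
Total = 12 + 95 = 107

107


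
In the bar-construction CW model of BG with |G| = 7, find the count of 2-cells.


In the bar-construction CW model of BG, the n-cells are indexed by
n-tuples [g_1|...|g_n] of non-identity elements of G (degenerate
simplices with some g_i = e do not contribute cells), so there are
(|G| - 1)^n n-cells.
For dim = 2 with |G| = 7:
cells = (7 - 1)^2 = 6^2 = 36

36


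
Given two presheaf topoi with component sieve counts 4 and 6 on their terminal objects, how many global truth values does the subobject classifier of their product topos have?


In a product of presheaf topoi E_1 x E_2, the subobject classifier
is Omega = Omega_1 x Omega_2 (componentwise), so
|Omega(top)| = |Omega_1(top_1)| * |Omega_2(top_2)|.
= 4 * 6 = 24.

24


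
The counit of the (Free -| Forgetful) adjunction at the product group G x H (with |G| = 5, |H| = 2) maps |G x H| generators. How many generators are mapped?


The counit epsilon_K: F(U(K)) -> K of the Free-Forgetful adjunction
maps |K| generators of F(U(K)) into K. For K = G x H (the product group),
|G x H| = |G| * |H|.
Total generators mapped = 5 * 2 = 10.

10


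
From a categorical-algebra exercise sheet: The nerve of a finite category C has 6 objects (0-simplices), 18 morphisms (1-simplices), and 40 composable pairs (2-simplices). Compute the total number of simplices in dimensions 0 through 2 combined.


The 2-skeleton of the nerve N(C) consists of simplices in dimensions 0, 1, 2:
  |N(C)_0| = 6 (objects)
  |N(C)_1| = 18 (morphisms)
  |N(C)_2| = 40 (composable pairs)
Total = 6 + 18 + 40 = 64

64


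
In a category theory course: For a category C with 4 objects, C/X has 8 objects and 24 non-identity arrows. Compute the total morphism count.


In the slice category C/X, objects are morphisms to X.
Identity morphisms: 8 (one per object of C/X).
Non-identity morphisms: 24.
Total = 8 + 24 = 32

32


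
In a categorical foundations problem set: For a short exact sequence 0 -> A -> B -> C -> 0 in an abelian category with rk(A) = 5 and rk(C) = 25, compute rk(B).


For a short exact sequence 0 -> A -> B -> C -> 0,
rank is additive: rank(B) = rank(A) + rank(C).
rank(B) = 5 + 25 = 30

30


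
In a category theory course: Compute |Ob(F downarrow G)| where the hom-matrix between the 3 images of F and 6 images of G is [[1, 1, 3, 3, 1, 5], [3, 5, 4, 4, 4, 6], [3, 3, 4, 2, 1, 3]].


Objects of (F downarrow G) are triples (a, b, h: F(a)->G(b)).
The count equals the sum of all entries in the hom-matrix.
sum(row 0) = 14
sum(row 1) = 26
sum(row 2) = 16
Grand total = 56

56


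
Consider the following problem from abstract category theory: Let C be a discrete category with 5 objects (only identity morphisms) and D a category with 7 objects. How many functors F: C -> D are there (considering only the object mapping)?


A functor from a discrete category C to D is determined by
where each object maps. Each of the 5 objects of C can map
to any of the 7 objects of D independently.
Number of functors = 7^5 = 16807

16807


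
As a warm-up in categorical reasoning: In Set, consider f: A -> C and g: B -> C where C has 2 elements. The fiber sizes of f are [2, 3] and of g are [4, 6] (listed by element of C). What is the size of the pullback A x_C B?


The pullback A x_C B consists of pairs (a, b) with f(a) = g(b).
For each element c in C, the fiber product has |f^-1(c)| * |g^-1(c)| elements.
Summing over C: 2 * 4 + 3 * 6
= 8 + 18 = 26

26


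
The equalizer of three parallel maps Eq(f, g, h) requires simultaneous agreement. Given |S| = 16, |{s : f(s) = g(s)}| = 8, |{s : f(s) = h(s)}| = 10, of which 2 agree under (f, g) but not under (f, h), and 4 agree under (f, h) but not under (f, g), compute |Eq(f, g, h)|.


Eq(f, g, h) is the triple-agreement set: points in S where all three
maps take the same value. Using inclusion-exclusion on the pairwise data:
Pair (f, g) agrees on 8 points; pair (f, h) on 10 points.
Points agreeing under (f, g) but not (f, h) = 2; under (f, h) but not (f, g) = 4.
Triple-agreement = agreement-in-(f, g) minus points that agree under (f, g) but not (f, h):
|Eq(f, g, h)| = 8 - 2 = 6
(cross-check via (f, h): 10 - 4 = 6.)

6


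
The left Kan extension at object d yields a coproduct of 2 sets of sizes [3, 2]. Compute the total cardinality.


Pointwise, the left Kan extension (Lan_F H)(d) is the colimit, indexed
by the comma category (F downarrow d), of H composed with the
projection (F downarrow d) -> C. Here that colimit is given
as a coproduct (disjoint union) of sets, so its cardinality is the
sum of the sizes of the summands.
Coproduct of sets with sizes: 3 + 2
= 5

5


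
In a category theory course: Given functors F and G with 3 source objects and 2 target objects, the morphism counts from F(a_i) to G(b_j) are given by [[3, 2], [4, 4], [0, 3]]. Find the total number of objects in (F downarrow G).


Objects of (F downarrow G) are triples (a, b, h: F(a)->G(b)).
The count equals the sum of all entries in the hom-matrix.
sum(row 0) = 5
sum(row 1) = 8
sum(row 2) = 3
Grand total = 16

16


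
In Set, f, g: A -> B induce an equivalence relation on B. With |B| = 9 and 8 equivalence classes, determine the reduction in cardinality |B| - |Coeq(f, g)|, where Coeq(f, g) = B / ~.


The coequalizer Coeq(f, g) = B / ~ has one element per equivalence class.
|B| = 9, |Coeq(f, g)| = 8.
|B| - |Coeq(f, g)| = 9 - 8 = 1.

1


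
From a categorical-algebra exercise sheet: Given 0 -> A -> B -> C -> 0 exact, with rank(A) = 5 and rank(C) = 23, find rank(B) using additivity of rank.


For a short exact sequence 0 -> A -> B -> C -> 0,
rank is additive: rank(B) = rank(A) + rank(C).
rank(B) = 5 + 23 = 28

28


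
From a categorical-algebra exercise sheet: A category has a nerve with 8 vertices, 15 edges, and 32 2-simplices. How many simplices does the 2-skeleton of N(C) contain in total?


The 2-skeleton of the nerve N(C) consists of simplices in dimensions 0, 1, 2:
  |N(C)_0| = 8 (objects)
  |N(C)_1| = 15 (morphisms)
  |N(C)_2| = 32 (composable pairs)
Total = 8 + 15 + 32 = 55

55


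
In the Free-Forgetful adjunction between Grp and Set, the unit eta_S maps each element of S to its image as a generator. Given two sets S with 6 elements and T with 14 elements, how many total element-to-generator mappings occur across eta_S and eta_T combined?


The unit eta_X: X -> U(F(X)) of the Free-Forgetful adjunction
maps each element of X to a generator of F(X). For X = S + T (disjoint
union in Set), |S + T| = |S| + |T|.
Total mappings = 6 + 14 = 20.

20


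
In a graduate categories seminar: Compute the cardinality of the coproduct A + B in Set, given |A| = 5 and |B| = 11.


In Set, the coproduct A + B is the disjoint union.
|A + B| = |A| + |B| = 5 + 11 = 16

16


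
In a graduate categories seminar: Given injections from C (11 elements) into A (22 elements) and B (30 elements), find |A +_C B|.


The pushout A +_C B identifies the images of C in A and B.
|A +_C B| = |A| + |B| - |C| (for injections).
= 22 + 30 - 11 = 41

41


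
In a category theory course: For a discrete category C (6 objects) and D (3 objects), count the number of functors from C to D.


A functor from a discrete category C to D is determined by
where each object maps. Each of the 6 objects of C can map
to any of the 3 objects of D independently.
Number of functors = 3^6 = 729

729


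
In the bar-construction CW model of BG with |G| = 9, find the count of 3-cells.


In the bar-construction CW model of BG, the n-cells are indexed by
n-tuples [g_1|...|g_n] of non-identity elements of G (degenerate
simplices with some g_i = e do not contribute cells), so there are
(|G| - 1)^n n-cells.
For dim = 3 with |G| = 9:
cells = (9 - 1)^3 = 8^3 = 512

512


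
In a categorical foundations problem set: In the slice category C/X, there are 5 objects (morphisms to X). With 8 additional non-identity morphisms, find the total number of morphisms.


In the slice category C/X, objects are morphisms to X.
Identity morphisms: 5 (one per object of C/X).
Non-identity morphisms: 8.
Total = 5 + 8 = 13

13


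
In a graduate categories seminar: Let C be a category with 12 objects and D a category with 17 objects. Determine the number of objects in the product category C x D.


The product category C x D has objects that are pairs (c, d).
Number of pairs = |Ob(C)| * |Ob(D)| = 12 * 17 = 204

204


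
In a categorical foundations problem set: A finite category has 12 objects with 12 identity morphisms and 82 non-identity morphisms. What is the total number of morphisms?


Each object has an identity morphism, giving 12 identities.
Adding the 82 non-identity morphisms:
Total = 12 + 82 = 94

94


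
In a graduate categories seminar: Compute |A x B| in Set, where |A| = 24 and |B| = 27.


In Set, the product A x B is the Cartesian product.
By the universal property, |A x B| = |A| * |B|.
|A x B| = 24 * 27 = 648

648


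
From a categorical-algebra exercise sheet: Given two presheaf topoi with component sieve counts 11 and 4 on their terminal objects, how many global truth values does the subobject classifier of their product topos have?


In a product of presheaf topoi E_1 x E_2, the subobject classifier
is Omega = Omega_1 x Omega_2 (componentwise), so
|Omega(top)| = |Omega_1(top_1)| * |Omega_2(top_2)|.
= 11 * 4 = 44.

44


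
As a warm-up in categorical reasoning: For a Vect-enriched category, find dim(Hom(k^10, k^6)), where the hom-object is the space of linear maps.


In Vect-enriched categories, Hom(k^n, k^m) is the space of m x n matrices.
dim(Hom(k^10, k^6)) = 6 * 10 = 60

60


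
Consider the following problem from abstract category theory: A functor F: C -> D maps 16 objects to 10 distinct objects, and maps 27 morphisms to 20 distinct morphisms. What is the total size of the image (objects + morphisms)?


The image of F consists of distinct objects and distinct morphisms.
|Im(F)| on objects = 10
|Im(F)| on morphisms = 20
Total image cardinality = 10 + 20 = 30

30


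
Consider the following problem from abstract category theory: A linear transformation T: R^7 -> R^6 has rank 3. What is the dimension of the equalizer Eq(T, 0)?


The equalizer of f and the zero map is ker(f).
By the rank-nullity theorem: dim(ker(f)) = dim(domain) - rank(f).
dim(ker(f)) = 7 - 3 = 4

4


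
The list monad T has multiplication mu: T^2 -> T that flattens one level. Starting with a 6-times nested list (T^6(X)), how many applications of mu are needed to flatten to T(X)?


Each application of mu: T^2 -> T removes one layer of nesting.
Starting at depth 6 (i.e., T^6(X)), we need to reach T(X).
Number of mu applications = 6 - 1 = 5

5


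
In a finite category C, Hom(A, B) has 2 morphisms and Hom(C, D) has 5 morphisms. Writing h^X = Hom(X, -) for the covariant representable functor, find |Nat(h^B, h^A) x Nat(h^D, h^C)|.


By the Yoneda lemma, Nat(h^B, h^A) is isomorphic to Hom(A, B),
so |Nat(h^B, h^A)| = |Hom(A, B)| and |Nat(h^D, h^C)| = |Hom(C, D)|.
|Hom(A, B)| = 2, |Hom(C, D)| = 5.
|Nat(h^B, h^A) x Nat(h^D, h^C)| = 2 * 5 = 10

10


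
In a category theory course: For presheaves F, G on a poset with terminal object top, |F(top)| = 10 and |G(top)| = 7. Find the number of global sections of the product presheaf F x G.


Global sections of a presheaf on a poset with terminal top satisfy
Gamma(H) ~ H(top). Presheaves admit pointwise products, so
(F x G)(top) = F(top) x G(top) (Cartesian product).
|Gamma(F x G)| = |F(top)| * |G(top)| = 10 * 7 = 70.

70


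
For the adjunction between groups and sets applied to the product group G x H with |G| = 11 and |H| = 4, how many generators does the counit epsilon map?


The counit epsilon_K: F(U(K)) -> K of the Free-Forgetful adjunction
maps |K| generators of F(U(K)) into K. For K = G x H (the product group),
|G x H| = |G| * |H|.
Total generators mapped = 11 * 4 = 44.

44


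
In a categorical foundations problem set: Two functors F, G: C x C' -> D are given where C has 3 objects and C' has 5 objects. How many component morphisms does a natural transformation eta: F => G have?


A natural transformation eta: F => G assigns one component morphism per
object of the domain category.
The domain is the product category C x C', so
|Ob(C x C')| = |Ob(C)| * |Ob(C')| = 3 * 5 = 15.
Therefore eta has 15 component morphisms.

15


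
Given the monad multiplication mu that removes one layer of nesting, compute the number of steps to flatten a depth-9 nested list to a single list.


Each application of mu: T^2 -> T removes one layer of nesting.
Starting at depth 9 (i.e., T^9(X)), we need to reach T(X).
Number of mu applications = 9 - 1 = 8

8


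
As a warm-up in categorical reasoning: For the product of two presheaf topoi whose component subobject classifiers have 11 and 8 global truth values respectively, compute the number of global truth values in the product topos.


In a product of presheaf topoi E_1 x E_2, the subobject classifier
is Omega = Omega_1 x Omega_2 (componentwise), so
|Omega(top)| = |Omega_1(top_1)| * |Omega_2(top_2)|.
= 11 * 8 = 88.

88


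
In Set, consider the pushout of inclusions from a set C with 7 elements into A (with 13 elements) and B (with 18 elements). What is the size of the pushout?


The pushout A +_C B identifies the images of C in A and B.
|A +_C B| = |A| + |B| - |C| (for injections).
= 13 + 18 - 7 = 24

24


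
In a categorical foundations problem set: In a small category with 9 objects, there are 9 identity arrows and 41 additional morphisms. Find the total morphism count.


Each object has an identity morphism, giving 9 identities.
Adding the 41 non-identity morphisms:
Total = 9 + 41 = 50

50


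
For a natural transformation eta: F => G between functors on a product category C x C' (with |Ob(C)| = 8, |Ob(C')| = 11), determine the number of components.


A natural transformation eta: F => G assigns one component morphism per
object of the domain category.
The domain is the product category C x C', so
|Ob(C x C')| = |Ob(C)| * |Ob(C')| = 8 * 11 = 88.
Therefore eta has 88 component morphisms.

88


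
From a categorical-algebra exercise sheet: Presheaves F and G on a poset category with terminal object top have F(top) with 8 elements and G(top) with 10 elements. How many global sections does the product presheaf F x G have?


Global sections of a presheaf on a poset with terminal top satisfy
Gamma(H) ~ H(top). Presheaves admit pointwise products, so
(F x G)(top) = F(top) x G(top) (Cartesian product).
|Gamma(F x G)| = |F(top)| * |G(top)| = 8 * 10 = 80.

80


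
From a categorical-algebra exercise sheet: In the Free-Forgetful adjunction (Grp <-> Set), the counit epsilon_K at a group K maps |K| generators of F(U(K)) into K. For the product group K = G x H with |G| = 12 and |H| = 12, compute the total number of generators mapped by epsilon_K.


The counit epsilon_K: F(U(K)) -> K of the Free-Forgetful adjunction
maps |K| generators of F(U(K)) into K. For K = G x H (the product group),
|G x H| = |G| * |H|.
Total generators mapped = 12 * 12 = 144.

144


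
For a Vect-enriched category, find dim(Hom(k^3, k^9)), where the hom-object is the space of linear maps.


In Vect-enriched categories, Hom(k^n, k^m) is the space of m x n matrices.
dim(Hom(k^3, k^9)) = 9 * 3 = 27

27


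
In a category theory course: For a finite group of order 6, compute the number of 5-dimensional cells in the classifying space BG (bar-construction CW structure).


In the bar-construction CW model of BG, the n-cells are indexed by
n-tuples [g_1|...|g_n] of non-identity elements of G (degenerate
simplices with some g_i = e do not contribute cells), so there are
(|G| - 1)^n n-cells.
For dim = 5 with |G| = 6:
cells = (6 - 1)^5 = 5^5 = 3125

3125


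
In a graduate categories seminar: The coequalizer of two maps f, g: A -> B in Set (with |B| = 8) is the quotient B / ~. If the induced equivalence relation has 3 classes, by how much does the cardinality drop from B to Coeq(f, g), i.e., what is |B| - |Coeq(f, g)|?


The coequalizer Coeq(f, g) = B / ~ has one element per equivalence class.
|B| = 8, |Coeq(f, g)| = 3.
|B| - |Coeq(f, g)| = 8 - 3 = 5.

5


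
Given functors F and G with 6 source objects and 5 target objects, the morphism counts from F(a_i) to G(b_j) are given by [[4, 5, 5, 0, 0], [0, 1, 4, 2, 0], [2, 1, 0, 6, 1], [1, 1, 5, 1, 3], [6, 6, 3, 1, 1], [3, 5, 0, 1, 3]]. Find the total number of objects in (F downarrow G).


Objects of (F downarrow G) are triples (a, b, h: F(a)->G(b)).
The count equals the sum of all entries in the hom-matrix.
sum(row 0) = 14
sum(row 1) = 7
sum(row 2) = 10
sum(row 3) = 11
sum(row 4) = 17
sum(row 5) = 12
Grand total = 71

71


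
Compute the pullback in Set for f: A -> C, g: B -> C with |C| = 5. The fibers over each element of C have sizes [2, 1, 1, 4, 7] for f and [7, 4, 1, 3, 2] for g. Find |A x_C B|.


The pullback A x_C B consists of pairs (a, b) with f(a) = g(b).
For each element c in C, the fiber product has |f^-1(c)| * |g^-1(c)| elements.
Summing over C: 2 * 7 + 1 * 4 + 1 * 1 + 4 * 3 + 7 * 2
= 14 + 4 + 1 + 12 + 14 = 45

45


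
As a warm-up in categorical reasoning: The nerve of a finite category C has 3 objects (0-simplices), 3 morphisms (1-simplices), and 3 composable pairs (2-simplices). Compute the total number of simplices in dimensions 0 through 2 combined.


The 2-skeleton of the nerve N(C) consists of simplices in dimensions 0, 1, 2:
  |N(C)_0| = 3 (objects)
  |N(C)_1| = 3 (morphisms)
  |N(C)_2| = 3 (composable pairs)
Total = 3 + 3 + 3 = 9

9


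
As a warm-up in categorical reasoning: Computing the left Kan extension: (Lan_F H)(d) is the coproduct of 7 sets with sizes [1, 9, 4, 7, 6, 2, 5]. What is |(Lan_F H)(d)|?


Pointwise, the left Kan extension (Lan_F H)(d) is the colimit, indexed
by the comma category (F downarrow d), of H composed with the
projection (F downarrow d) -> C. Here that colimit is given
as a coproduct (disjoint union) of sets, so its cardinality is the
sum of the sizes of the summands.
Coproduct of sets with sizes: 1 + 9 + 4 + 7 + 6 + 2 + 5
= 34

34


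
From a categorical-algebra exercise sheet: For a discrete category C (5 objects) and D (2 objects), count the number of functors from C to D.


A functor from a discrete category C to D is determined by
where each object maps. Each of the 5 objects of C can map
to any of the 2 objects of D independently.
Number of functors = 2^5 = 32

32


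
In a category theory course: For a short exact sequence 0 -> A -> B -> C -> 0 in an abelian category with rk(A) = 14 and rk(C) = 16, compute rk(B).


For a short exact sequence 0 -> A -> B -> C -> 0,
rank is additive: rank(B) = rank(A) + rank(C).
rank(B) = 14 + 16 = 30

30


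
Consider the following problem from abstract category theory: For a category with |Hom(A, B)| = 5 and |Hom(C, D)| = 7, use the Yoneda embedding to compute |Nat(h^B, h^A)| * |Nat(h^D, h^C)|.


By the Yoneda lemma, Nat(h^B, h^A) is isomorphic to Hom(A, B),
so |Nat(h^B, h^A)| = |Hom(A, B)| and |Nat(h^D, h^C)| = |Hom(C, D)|.
|Hom(A, B)| = 5, |Hom(C, D)| = 7.
|Nat(h^B, h^A) x Nat(h^D, h^C)| = 5 * 7 = 35

35


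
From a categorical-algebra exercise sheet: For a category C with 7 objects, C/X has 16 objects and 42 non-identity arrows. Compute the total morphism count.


In the slice category C/X, objects are morphisms to X.
Identity morphisms: 16 (one per object of C/X).
Non-identity morphisms: 42.
Total = 16 + 42 = 58

58


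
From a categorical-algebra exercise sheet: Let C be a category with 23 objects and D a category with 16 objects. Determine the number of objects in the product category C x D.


The product category C x D has objects that are pairs (c, d).
Number of pairs = |Ob(C)| * |Ob(D)| = 23 * 16 = 368

368


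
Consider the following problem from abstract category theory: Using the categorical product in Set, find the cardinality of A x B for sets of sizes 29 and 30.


In Set, the product A x B is the Cartesian product.
By the universal property, |A x B| = |A| * |B|.
|A x B| = 29 * 30 = 870

870


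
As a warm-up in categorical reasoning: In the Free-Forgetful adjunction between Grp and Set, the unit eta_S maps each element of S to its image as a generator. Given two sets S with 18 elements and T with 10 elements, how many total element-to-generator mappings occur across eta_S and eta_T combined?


The unit eta_X: X -> U(F(X)) of the Free-Forgetful adjunction
maps each element of X to a generator of F(X). For X = S + T (disjoint
union in Set), |S + T| = |S| + |T|.
Total mappings = 18 + 10 = 28.

28


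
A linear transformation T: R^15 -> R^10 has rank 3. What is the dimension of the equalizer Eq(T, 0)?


The equalizer of f and the zero map is ker(f).
By the rank-nullity theorem: dim(ker(f)) = dim(domain) - rank(f).
dim(ker(f)) = 15 - 3 = 12

12


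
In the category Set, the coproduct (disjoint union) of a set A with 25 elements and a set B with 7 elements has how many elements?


In Set, the coproduct A + B is the disjoint union.
|A + B| = |A| + |B| = 25 + 7 = 32

32


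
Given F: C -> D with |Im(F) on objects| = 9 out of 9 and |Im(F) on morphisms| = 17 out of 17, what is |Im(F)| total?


The image of F consists of distinct objects and distinct morphisms.
|Im(F)| on objects = 9
|Im(F)| on morphisms = 17
Total image cardinality = 9 + 17 = 26

26


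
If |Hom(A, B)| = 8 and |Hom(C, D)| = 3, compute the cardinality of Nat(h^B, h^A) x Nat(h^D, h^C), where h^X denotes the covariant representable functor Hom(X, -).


By the Yoneda lemma, Nat(h^B, h^A) is isomorphic to Hom(A, B),
so |Nat(h^B, h^A)| = |Hom(A, B)| and |Nat(h^D, h^C)| = |Hom(C, D)|.
|Hom(A, B)| = 8, |Hom(C, D)| = 3.
|Nat(h^B, h^A) x Nat(h^D, h^C)| = 8 * 3 = 24

24


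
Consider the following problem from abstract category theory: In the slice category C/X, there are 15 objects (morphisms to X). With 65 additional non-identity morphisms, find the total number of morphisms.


In the slice category C/X, objects are morphisms to X.
Identity morphisms: 15 (one per object of C/X).
Non-identity morphisms: 65.
Total = 15 + 65 = 80

80


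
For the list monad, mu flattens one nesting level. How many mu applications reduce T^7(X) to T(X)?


Each application of mu: T^2 -> T removes one layer of nesting.
Starting at depth 7 (i.e., T^7(X)), we need to reach T(X).
Number of mu applications = 7 - 1 = 6

6


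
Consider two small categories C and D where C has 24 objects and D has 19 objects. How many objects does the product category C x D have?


The product category C x D has objects that are pairs (c, d).
Number of pairs = |Ob(C)| * |Ob(D)| = 24 * 19 = 456

456


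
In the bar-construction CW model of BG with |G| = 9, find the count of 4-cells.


In the bar-construction CW model of BG, the n-cells are indexed by
n-tuples [g_1|...|g_n] of non-identity elements of G (degenerate
simplices with some g_i = e do not contribute cells), so there are
(|G| - 1)^n n-cells.
For dim = 4 with |G| = 9:
cells = (9 - 1)^4 = 8^4 = 4096

4096


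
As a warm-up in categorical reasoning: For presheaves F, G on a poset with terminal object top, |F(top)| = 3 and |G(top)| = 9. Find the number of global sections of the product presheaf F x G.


Global sections of a presheaf on a poset with terminal top satisfy
Gamma(H) ~ H(top). Presheaves admit pointwise products, so
(F x G)(top) = F(top) x G(top) (Cartesian product).
|Gamma(F x G)| = |F(top)| * |G(top)| = 3 * 9 = 27.

27


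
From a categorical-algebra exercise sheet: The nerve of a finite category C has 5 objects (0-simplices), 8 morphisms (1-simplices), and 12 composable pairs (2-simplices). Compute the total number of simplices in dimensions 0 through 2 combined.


The 2-skeleton of the nerve N(C) consists of simplices in dimensions 0, 1, 2:
  |N(C)_0| = 5 (objects)
  |N(C)_1| = 8 (morphisms)
  |N(C)_2| = 12 (composable pairs)
Total = 5 + 8 + 12 = 25

25


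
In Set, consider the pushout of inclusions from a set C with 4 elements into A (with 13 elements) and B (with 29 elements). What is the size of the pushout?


The pushout A +_C B identifies the images of C in A and B.
|A +_C B| = |A| + |B| - |C| (for injections).
= 13 + 29 - 4 = 38

38


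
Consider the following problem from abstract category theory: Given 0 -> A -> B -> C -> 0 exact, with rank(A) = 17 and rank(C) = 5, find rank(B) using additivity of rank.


For a short exact sequence 0 -> A -> B -> C -> 0,
rank is additive: rank(B) = rank(A) + rank(C).
rank(B) = 17 + 5 = 22

22


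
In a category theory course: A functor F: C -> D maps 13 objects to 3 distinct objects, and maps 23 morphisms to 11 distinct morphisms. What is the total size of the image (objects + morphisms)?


The image of F consists of distinct objects and distinct morphisms.
|Im(F)| on objects = 3
|Im(F)| on morphisms = 11
Total image cardinality = 3 + 11 = 14

14


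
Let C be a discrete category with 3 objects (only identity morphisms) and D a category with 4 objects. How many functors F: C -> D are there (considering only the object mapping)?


A functor from a discrete category C to D is determined by
where each object maps. Each of the 3 objects of C can map
to any of the 4 objects of D independently.
Number of functors = 4^3 = 64

64


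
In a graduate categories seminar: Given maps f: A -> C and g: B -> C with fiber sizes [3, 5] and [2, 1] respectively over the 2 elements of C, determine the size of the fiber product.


The pullback A x_C B consists of pairs (a, b) with f(a) = g(b).
For each element c in C, the fiber product has |f^-1(c)| * |g^-1(c)| elements.
Summing over C: 3 * 2 + 5 * 1
= 6 + 5 = 11

11


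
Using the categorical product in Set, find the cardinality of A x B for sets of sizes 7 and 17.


In Set, the product A x B is the Cartesian product.
By the universal property, |A x B| = |A| * |B|.
|A x B| = 7 * 17 = 119

119


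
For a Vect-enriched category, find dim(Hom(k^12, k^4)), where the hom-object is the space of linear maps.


In Vect-enriched categories, Hom(k^n, k^m) is the space of m x n matrices.
dim(Hom(k^12, k^4)) = 4 * 12 = 48

48


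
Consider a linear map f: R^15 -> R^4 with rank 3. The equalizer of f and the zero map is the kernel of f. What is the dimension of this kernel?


The equalizer of f and the zero map is ker(f).
By the rank-nullity theorem: dim(ker(f)) = dim(domain) - rank(f).
dim(ker(f)) = 15 - 3 = 12

12


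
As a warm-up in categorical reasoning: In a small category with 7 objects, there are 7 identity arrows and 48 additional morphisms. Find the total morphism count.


Each object has an identity morphism, giving 7 identities.
Adding the 48 non-identity morphisms:
Total = 7 + 48 = 55

55


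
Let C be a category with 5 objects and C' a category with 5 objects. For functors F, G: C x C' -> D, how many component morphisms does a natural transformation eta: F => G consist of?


A natural transformation eta: F => G assigns one component morphism per
object of the domain category.
The domain is the product category C x C', so
|Ob(C x C')| = |Ob(C)| * |Ob(C')| = 5 * 5 = 25.
Therefore eta has 25 component morphisms.

25


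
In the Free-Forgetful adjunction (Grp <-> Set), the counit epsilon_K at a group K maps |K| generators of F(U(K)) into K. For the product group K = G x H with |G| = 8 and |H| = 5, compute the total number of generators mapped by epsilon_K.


The counit epsilon_K: F(U(K)) -> K of the Free-Forgetful adjunction
maps |K| generators of F(U(K)) into K. For K = G x H (the product group),
|G x H| = |G| * |H|.
Total generators mapped = 8 * 5 = 40.

40


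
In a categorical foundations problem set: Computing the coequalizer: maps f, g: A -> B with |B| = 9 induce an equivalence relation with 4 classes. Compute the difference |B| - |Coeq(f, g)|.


The coequalizer Coeq(f, g) = B / ~ has one element per equivalence class.
|B| = 9, |Coeq(f, g)| = 4.
|B| - |Coeq(f, g)| = 9 - 4 = 5.

5


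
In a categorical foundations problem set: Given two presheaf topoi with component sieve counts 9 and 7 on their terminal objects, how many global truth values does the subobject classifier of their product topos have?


In a product of presheaf topoi E_1 x E_2, the subobject classifier
is Omega = Omega_1 x Omega_2 (componentwise), so
|Omega(top)| = |Omega_1(top_1)| * |Omega_2(top_2)|.
= 9 * 7 = 63.

63


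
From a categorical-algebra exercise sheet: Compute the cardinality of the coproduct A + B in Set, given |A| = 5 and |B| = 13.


In Set, the coproduct A + B is the disjoint union.
|A + B| = |A| + |B| = 5 + 13 = 18

18


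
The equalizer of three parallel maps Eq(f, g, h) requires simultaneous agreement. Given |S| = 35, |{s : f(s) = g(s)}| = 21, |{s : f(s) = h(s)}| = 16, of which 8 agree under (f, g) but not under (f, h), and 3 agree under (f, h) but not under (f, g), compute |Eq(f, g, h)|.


Eq(f, g, h) is the triple-agreement set: points in S where all three
maps take the same value. Using inclusion-exclusion on the pairwise data:
Pair (f, g) agrees on 21 points; pair (f, h) on 16 points.
Points agreeing under (f, g) but not (f, h) = 8; under (f, h) but not (f, g) = 3.
Triple-agreement = agreement-in-(f, g) minus points that agree under (f, g) but not (f, h):
|Eq(f, g, h)| = 21 - 8 = 13
(cross-check via (f, h): 16 - 3 = 13.)

13


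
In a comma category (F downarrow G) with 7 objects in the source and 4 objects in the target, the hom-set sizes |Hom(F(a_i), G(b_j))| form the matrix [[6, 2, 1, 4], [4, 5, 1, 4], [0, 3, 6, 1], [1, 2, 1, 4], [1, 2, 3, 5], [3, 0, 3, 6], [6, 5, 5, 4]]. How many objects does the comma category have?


Objects of (F downarrow G) are triples (a, b, h: F(a)->G(b)).
The count equals the sum of all entries in the hom-matrix.
sum(row 0) = 13
sum(row 1) = 14
sum(row 2) = 10
sum(row 3) = 8
sum(row 4) = 11
sum(row 5) = 12
sum(row 6) = 20
Grand total = 88

88


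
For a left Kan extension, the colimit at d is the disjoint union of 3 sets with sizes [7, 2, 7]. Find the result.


Pointwise, the left Kan extension (Lan_F H)(d) is the colimit, indexed
by the comma category (F downarrow d), of H composed with the
projection (F downarrow d) -> C. Here that colimit is given
as a coproduct (disjoint union) of sets, so its cardinality is the
sum of the sizes of the summands.
Coproduct of sets with sizes: 7 + 2 + 7
= 16

16


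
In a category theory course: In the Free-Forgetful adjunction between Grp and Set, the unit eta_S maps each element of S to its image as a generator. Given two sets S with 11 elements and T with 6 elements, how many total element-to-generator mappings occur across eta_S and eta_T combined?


The unit eta_X: X -> U(F(X)) of the Free-Forgetful adjunction
maps each element of X to a generator of F(X). For X = S + T (disjoint
union in Set), |S + T| = |S| + |T|.
Total mappings = 11 + 6 = 17.

17


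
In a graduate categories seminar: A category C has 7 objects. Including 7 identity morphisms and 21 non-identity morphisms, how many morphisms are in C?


Each object has an identity morphism, giving 7 identities.
Adding the 21 non-identity morphisms:
Total = 7 + 21 = 28

28


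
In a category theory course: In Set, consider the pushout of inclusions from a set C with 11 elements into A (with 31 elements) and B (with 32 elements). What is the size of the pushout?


The pushout A +_C B identifies the images of C in A and B.
|A +_C B| = |A| + |B| - |C| (for injections).
= 31 + 32 - 11 = 52

52


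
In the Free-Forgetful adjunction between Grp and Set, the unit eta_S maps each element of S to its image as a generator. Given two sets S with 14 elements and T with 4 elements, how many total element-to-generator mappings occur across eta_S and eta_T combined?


The unit eta_X: X -> U(F(X)) of the Free-Forgetful adjunction
maps each element of X to a generator of F(X). For X = S + T (disjoint
union in Set), |S + T| = |S| + |T|.
Total mappings = 14 + 4 = 18.

18


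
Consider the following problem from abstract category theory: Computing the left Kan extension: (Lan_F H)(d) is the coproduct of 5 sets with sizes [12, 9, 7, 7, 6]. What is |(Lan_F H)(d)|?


Pointwise, the left Kan extension (Lan_F H)(d) is the colimit, indexed
by the comma category (F downarrow d), of H composed with the
projection (F downarrow d) -> C. Here that colimit is given
as a coproduct (disjoint union) of sets, so its cardinality is the
sum of the sizes of the summands.
Coproduct of sets with sizes: 12 + 9 + 7 + 7 + 6
= 41

41


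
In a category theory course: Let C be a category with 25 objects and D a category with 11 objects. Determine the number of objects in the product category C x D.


The product category C x D has objects that are pairs (c, d).
Number of pairs = |Ob(C)| * |Ob(D)| = 25 * 11 = 275

275


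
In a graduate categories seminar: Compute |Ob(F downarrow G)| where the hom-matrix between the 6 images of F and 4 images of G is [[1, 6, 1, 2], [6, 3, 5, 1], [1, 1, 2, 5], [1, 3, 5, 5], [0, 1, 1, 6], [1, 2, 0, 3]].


Objects of (F downarrow G) are triples (a, b, h: F(a)->G(b)).
The count equals the sum of all entries in the hom-matrix.
sum(row 0) = 10
sum(row 1) = 15
sum(row 2) = 9
sum(row 3) = 14
sum(row 4) = 8
sum(row 5) = 6
Grand total = 62

62


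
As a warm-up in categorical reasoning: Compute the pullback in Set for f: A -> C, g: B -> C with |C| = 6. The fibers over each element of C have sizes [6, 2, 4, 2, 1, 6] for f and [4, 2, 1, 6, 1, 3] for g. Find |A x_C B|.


The pullback A x_C B consists of pairs (a, b) with f(a) = g(b).
For each element c in C, the fiber product has |f^-1(c)| * |g^-1(c)| elements.
Summing over C: 6 * 4 + 2 * 2 + 4 * 1 + 2 * 6 + 1 * 1 + 6 * 3
= 24 + 4 + 4 + 12 + 1 + 18 = 63

63


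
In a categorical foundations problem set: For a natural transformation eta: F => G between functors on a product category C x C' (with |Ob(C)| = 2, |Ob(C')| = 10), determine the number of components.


A natural transformation eta: F => G assigns one component morphism per
object of the domain category.
The domain is the product category C x C', so
|Ob(C x C')| = |Ob(C)| * |Ob(C')| = 2 * 10 = 20.
Therefore eta has 20 component morphisms.

20


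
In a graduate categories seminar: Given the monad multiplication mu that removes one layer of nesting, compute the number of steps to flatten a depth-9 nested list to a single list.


Each application of mu: T^2 -> T removes one layer of nesting.
Starting at depth 9 (i.e., T^9(X)), we need to reach T(X).
Number of mu applications = 9 - 1 = 8

8


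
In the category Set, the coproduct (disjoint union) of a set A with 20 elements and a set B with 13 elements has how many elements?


In Set, the coproduct A + B is the disjoint union.
|A + B| = |A| + |B| = 20 + 13 = 33

33


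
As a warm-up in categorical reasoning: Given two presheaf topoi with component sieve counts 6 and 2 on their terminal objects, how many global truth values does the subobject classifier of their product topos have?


In a product of presheaf topoi E_1 x E_2, the subobject classifier
is Omega = Omega_1 x Omega_2 (componentwise), so
|Omega(top)| = |Omega_1(top_1)| * |Omega_2(top_2)|.
= 6 * 2 = 12.

12


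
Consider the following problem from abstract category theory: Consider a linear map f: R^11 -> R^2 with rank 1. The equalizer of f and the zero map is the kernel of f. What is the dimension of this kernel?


The equalizer of f and the zero map is ker(f).
By the rank-nullity theorem: dim(ker(f)) = dim(domain) - rank(f).
dim(ker(f)) = 11 - 1 = 10

10


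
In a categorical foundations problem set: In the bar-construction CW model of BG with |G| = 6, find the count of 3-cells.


In the bar-construction CW model of BG, the n-cells are indexed by
n-tuples [g_1|...|g_n] of non-identity elements of G (degenerate
simplices with some g_i = e do not contribute cells), so there are
(|G| - 1)^n n-cells.
For dim = 3 with |G| = 6:
cells = (6 - 1)^3 = 5^3 = 125

125


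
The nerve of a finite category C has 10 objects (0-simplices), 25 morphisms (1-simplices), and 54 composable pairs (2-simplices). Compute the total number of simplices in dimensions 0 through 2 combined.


The 2-skeleton of the nerve N(C) consists of simplices in dimensions 0, 1, 2:
  |N(C)_0| = 10 (objects)
  |N(C)_1| = 25 (morphisms)
  |N(C)_2| = 54 (composable pairs)
Total = 10 + 25 + 54 = 89

89


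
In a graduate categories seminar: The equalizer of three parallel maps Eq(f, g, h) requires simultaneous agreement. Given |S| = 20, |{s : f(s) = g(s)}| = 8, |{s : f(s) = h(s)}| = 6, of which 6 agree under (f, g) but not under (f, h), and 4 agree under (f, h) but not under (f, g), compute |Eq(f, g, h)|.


Eq(f, g, h) is the triple-agreement set: points in S where all three
maps take the same value. Using inclusion-exclusion on the pairwise data:
Pair (f, g) agrees on 8 points; pair (f, h) on 6 points.
Points agreeing under (f, g) but not (f, h) = 6; under (f, h) but not (f, g) = 4.
Triple-agreement = agreement-in-(f, g) minus points that agree under (f, g) but not (f, h):
|Eq(f, g, h)| = 8 - 6 = 2
(cross-check via (f, h): 6 - 4 = 2.)

2
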